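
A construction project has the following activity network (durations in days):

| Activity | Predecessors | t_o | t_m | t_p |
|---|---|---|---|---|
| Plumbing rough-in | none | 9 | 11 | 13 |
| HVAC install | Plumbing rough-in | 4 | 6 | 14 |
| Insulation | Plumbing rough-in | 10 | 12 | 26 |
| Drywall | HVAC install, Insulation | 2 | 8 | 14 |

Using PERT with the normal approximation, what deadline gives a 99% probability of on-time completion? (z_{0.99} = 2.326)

40.9 days

te_Plumbing rough-in = (9 + 4·11 + 13)/6 = 66/6 = 11; σ²_Plumbing rough-in = ((13−9)/6)² = 0.444
te_HVAC install = (4 + 4·6 + 14)/6 = 42/6 = 7; σ²_HVAC install = ((14−4)/6)² = 2.778
te_Insulation = (10 + 4·12 + 26)/6 = 84/6 = 14; σ²_Insulation = ((26−10)/6)² = 7.111
te_Drywall = (2 + 4·8 + 14)/6 = 48/6 = 8; σ²_Drywall = ((14−2)/6)² = 4.000

Forward pass:
ES_Plumbing rough-in = 0; EF_Plumbing rough-in = 11
ES_HVAC install = 11; EF_HVAC install = 11+7 = 18
ES_Insulation = 11; EF_Insulation = 11+14 = 25
ES_Drywall = max(EF_HVAC install=18, EF_Insulation=25) = 25; EF_Drywall = 25+8 = 33
Expected project duration μ = 33 days. Critical path: Plumbing rough-in → Insulation → Drywall.

Variance along critical path = 0.444 + 7.111 + 4.000 = 11.556; σ = 3.399 days.
D = μ + z·σ = 33 + 2.326·3.399 = 40.9 days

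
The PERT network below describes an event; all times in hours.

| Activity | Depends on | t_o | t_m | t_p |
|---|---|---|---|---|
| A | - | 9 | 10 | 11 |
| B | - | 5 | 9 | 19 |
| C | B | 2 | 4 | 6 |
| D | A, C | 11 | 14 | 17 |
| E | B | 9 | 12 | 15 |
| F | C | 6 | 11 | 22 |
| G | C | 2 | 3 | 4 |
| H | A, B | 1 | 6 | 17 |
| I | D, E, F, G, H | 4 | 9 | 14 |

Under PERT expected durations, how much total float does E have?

te_A = (9 + 4·10 + 11)/6 = 60/6 = 10
te_B = (5 + 4·9 + 19)/6 = 60/6 = 10
te_C = (2 + 4·4 + 6)/6 = 24/6 = 4
te_D = (11 + 4·14 + 17)/6 = 84/6 = 14
te_E = (9 + 4·12 + 15)/6 = 72/6 = 12
te_F = (6 + 4·11 + 22)/6 = 72/6 = 12
te_G = (2 + 4·3 + 4)/6 = 18/6 = 3
te_H = (1 + 4·6 + 17)/6 = 42/6 = 7
te_I = (4 + 4·9 + 14)/6 = 54/6 = 9

Forward pass:
ES_A = 0; EF_A = 10
ES_B = 0; EF_B = 10
ES_C = 10; EF_C = 10+4 = 14
ES_D = max(EF_A=10, EF_C=14) = 14; EF_D = 14+14 = 28
ES_E = 10; EF_E = 10+12 = 22
ES_F = 14; EF_F = 14+12 = 26
ES_G = 14; EF_G = 14+3 = 17
ES_H = max(EF_A=10, EF_B=10) = 10; EF_H = 10+7 = 17
ES_I = max(EF_D=28, EF_E=22, EF_F=26, EF_G=17, EF_H=17) = 28; EF_I = 28+9 = 37
Expected project duration μ = 37 hours. Critical path: B → C → D → I.

Backward pass:
LF_I = 37; LS_I = 37−9 = 28
LF_H = LS_I = 28; LS_H = 28−7 = 21
LF_G = LS_I = 28; LS_G = 28−3 = 25
LF_F = LS_I = 28; LS_F = 28−12 = 16
LF_E = LS_I = 28; LS_E = 28−12 = 16
LF_D = LS_I = 28; LS_D = 28−14 = 14
LF_C = min(LS_D=14, LS_F=16, LS_G=25) = 14; LS_C = 14−4 = 10
LF_B = min(LS_C=10, LS_E=16, LS_H=21) = 10; LS_B = 10−10 = 0
LF_A = min(LS_D=14, LS_H=21) = 14; LS_A = 14−10 = 4
Slack_E = LS_E − ES_E = 16 − 10 = 6

6 hours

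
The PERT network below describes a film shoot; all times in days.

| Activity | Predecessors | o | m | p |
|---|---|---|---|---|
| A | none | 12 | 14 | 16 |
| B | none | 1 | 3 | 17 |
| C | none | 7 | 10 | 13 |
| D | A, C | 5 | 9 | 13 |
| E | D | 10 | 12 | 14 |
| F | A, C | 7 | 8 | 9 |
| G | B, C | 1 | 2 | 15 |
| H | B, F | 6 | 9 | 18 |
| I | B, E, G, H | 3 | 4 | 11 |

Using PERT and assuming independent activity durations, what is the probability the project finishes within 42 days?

0.829

te_A = (12 + 4·14 + 16)/6 = 84/6 = 14; σ²_A = ((16−12)/6)² = 0.444
te_B = (1 + 4·3 + 17)/6 = 30/6 = 5; σ²_B = ((17−1)/6)² = 7.111
te_C = (7 + 4·10 + 13)/6 = 60/6 = 10; σ²_C = ((13−7)/6)² = 1.000
te_D = (5 + 4·9 + 13)/6 = 54/6 = 9; σ²_D = ((13−5)/6)² = 1.778
te_E = (10 + 4·12 + 14)/6 = 72/6 = 12; σ²_E = ((14−10)/6)² = 0.444
te_F = (7 + 4·8 + 9)/6 = 48/6 = 8; σ²_F = ((9−7)/6)² = 0.111
te_G = (1 + 4·2 + 15)/6 = 24/6 = 4; σ²_G = ((15−1)/6)² = 5.444
te_H = (6 + 4·9 + 18)/6 = 60/6 = 10; σ²_H = ((18−6)/6)² = 4.000
te_I = (3 + 4·4 + 11)/6 = 30/6 = 5; σ²_I = ((11−3)/6)² = 1.778

Forward pass:
ES_A = 0; EF_A = 14
ES_B = 0; EF_B = 5
ES_C = 0; EF_C = 10
ES_D = max(EF_A=14, EF_C=10) = 14; EF_D = 14+9 = 23
ES_E = 23; EF_E = 23+12 = 35
ES_F = max(EF_A=14, EF_C=10) = 14; EF_F = 14+8 = 22
ES_G = max(EF_B=5, EF_C=10) = 10; EF_G = 10+4 = 14
ES_H = max(EF_B=5, EF_F=22) = 22; EF_H = 22+10 = 32
ES_I = max(EF_B=5, EF_E=35, EF_G=14, EF_H=32) = 35; EF_I = 35+5 = 40
Expected project duration μ = 40 days. Critical path: A → D → E → I.

Variance along critical path = 0.444 + 1.778 + 0.444 + 1.778 = 4.444; σ = √4.444 = 2.108 days.
Z = (42 − 40) / 2.108 = 0.949
P(T ≤ 42) = Φ(0.949) ≈ 0.829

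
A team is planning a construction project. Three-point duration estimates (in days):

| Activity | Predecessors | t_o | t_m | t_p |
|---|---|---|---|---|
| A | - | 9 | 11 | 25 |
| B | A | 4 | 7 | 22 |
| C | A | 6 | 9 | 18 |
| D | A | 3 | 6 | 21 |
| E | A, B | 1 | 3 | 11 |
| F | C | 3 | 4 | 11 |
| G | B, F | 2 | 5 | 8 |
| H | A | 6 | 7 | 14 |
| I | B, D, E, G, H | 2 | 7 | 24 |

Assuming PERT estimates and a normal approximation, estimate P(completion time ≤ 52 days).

0.972

te_A = (9 + 4·11 + 25)/6 = 78/6 = 13; σ²_A = ((25−9)/6)² = 7.111
te_B = (4 + 4·7 + 22)/6 = 54/6 = 9; σ²_B = ((22−4)/6)² = 9.000
te_C = (6 + 4·9 + 18)/6 = 60/6 = 10; σ²_C = ((18−6)/6)² = 4.000
te_D = (3 + 4·6 + 21)/6 = 48/6 = 8; σ²_D = ((21−3)/6)² = 9.000
te_E = (1 + 4·3 + 11)/6 = 24/6 = 4; σ²_E = ((11−1)/6)² = 2.778
te_F = (3 + 4·4 + 11)/6 = 30/6 = 5; σ²_F = ((11−3)/6)² = 1.778
te_G = (2 + 4·5 + 8)/6 = 30/6 = 5; σ²_G = ((8−2)/6)² = 1.000
te_H = (6 + 4·7 + 14)/6 = 48/6 = 8; σ²_H = ((14−6)/6)² = 1.778
te_I = (2 + 4·7 + 24)/6 = 54/6 = 9; σ²_I = ((24−2)/6)² = 13.444

Forward pass:
ES_A = 0; EF_A = 13
ES_B = 13; EF_B = 13+9 = 22
ES_C = 13; EF_C = 13+10 = 23
ES_D = 13; EF_D = 13+8 = 21
ES_E = max(EF_A=13, EF_B=22) = 22; EF_E = 22+4 = 26
ES_F = 23; EF_F = 23+5 = 28
ES_G = max(EF_B=22, EF_F=28) = 28; EF_G = 28+5 = 33
ES_H = 13; EF_H = 13+8 = 21
ES_I = max(EF_B=22, EF_D=21, EF_E=26, EF_G=33, EF_H=21) = 33; EF_I = 33+9 = 42
Expected project duration μ = 42 days. Critical path: A → C → F → G → I.

Variance along critical path = 7.111 + 4.000 + 1.778 + 1.000 + 13.444 = 27.333; σ = √27.333 = 5.228 days.
Z = (52 − 42) / 5.228 = 1.913
P(T ≤ 52) = Φ(1.913) ≈ 0.972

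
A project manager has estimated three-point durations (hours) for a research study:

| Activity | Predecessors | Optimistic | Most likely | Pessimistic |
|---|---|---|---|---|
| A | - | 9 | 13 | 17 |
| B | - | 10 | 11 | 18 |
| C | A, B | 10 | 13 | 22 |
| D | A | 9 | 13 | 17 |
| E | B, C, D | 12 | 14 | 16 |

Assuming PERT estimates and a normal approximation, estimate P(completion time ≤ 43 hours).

te_A = (9 + 4·13 + 17)/6 = 78/6 = 13; σ²_A = ((17−9)/6)² = 1.778
te_B = (10 + 4·11 + 18)/6 = 72/6 = 12; σ²_B = ((18−10)/6)² = 1.778
te_C = (10 + 4·13 + 22)/6 = 84/6 = 14; σ²_C = ((22−10)/6)² = 4.000
te_D = (9 + 4·13 + 17)/6 = 78/6 = 13; σ²_D = ((17−9)/6)² = 1.778
te_E = (12 + 4·14 + 16)/6 = 84/6 = 14; σ²_E = ((16−12)/6)² = 0.444

Forward pass:
ES_A = 0; EF_A = 13
ES_B = 0; EF_B = 12
ES_C = max(EF_A=13, EF_B=12) = 13; EF_C = 13+14 = 27
ES_D = 13; EF_D = 13+13 = 26
ES_E = max(EF_B=12, EF_C=27, EF_D=26) = 27; EF_E = 27+14 = 41
Expected project duration μ = 41 hours. Critical path: A → C → E.

Variance along critical path = 1.778 + 4.000 + 0.444 = 6.222; σ = √6.222 = 2.494 hours.
Z = (43 − 41) / 2.494 = 0.802
P(T ≤ 43) = Φ(0.802) ≈ 0.789

0.789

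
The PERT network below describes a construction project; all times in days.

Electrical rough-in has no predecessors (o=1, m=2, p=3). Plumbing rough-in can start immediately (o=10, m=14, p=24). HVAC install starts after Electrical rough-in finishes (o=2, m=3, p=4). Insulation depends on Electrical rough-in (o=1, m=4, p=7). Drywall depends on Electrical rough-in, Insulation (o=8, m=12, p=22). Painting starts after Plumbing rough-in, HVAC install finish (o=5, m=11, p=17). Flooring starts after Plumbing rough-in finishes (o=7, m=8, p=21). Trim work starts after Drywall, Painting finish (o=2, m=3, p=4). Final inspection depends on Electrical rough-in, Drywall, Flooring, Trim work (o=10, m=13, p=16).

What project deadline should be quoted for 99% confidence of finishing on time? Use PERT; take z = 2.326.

te_Electrical rough-in = (1 + 4·2 + 3)/6 = 12/6 = 2; σ²_Electrical rough-in = ((3−1)/6)² = 0.111
te_Plumbing rough-in = (10 + 4·14 + 24)/6 = 90/6 = 15; σ²_Plumbing rough-in = ((24−10)/6)² = 5.444
te_HVAC install = (2 + 4·3 + 4)/6 = 18/6 = 3; σ²_HVAC install = ((4−2)/6)² = 0.111
te_Insulation = (1 + 4·4 + 7)/6 = 24/6 = 4; σ²_Insulation = ((7−1)/6)² = 1.000
te_Drywall = (8 + 4·12 + 22)/6 = 78/6 = 13; σ²_Drywall = ((22−8)/6)² = 5.444
te_Painting = (5 + 4·11 + 17)/6 = 66/6 = 11; σ²_Painting = ((17−5)/6)² = 4.000
te_Flooring = (7 + 4·8 + 21)/6 = 60/6 = 10; σ²_Flooring = ((21−7)/6)² = 5.444
te_Trim work = (2 + 4·3 + 4)/6 = 18/6 = 3; σ²_Trim work = ((4−2)/6)² = 0.111
te_Final inspection = (10 + 4·13 + 16)/6 = 78/6 = 13; σ²_Final inspection = ((16−10)/6)² = 1.000

Forward pass:
ES_Electrical rough-in = 0; EF_Electrical rough-in = 2
ES_Plumbing rough-in = 0; EF_Plumbing rough-in = 15
ES_HVAC install = 2; EF_HVAC install = 2+3 = 5
ES_Insulation = 2; EF_Insulation = 2+4 = 6
ES_Drywall = max(EF_Electrical rough-in=2, EF_Insulation=6) = 6; EF_Drywall = 6+13 = 19
ES_Painting = max(EF_Plumbing rough-in=15, EF_HVAC install=5) = 15; EF_Painting = 15+11 = 26
ES_Flooring = 15; EF_Flooring = 15+10 = 25
ES_Trim work = max(EF_Drywall=19, EF_Painting=26) = 26; EF_Trim work = 26+3 = 29
ES_Final inspection = max(EF_Electrical rough-in=2, EF_Drywall=19, EF_Flooring=25, EF_Trim work=29) = 29; EF_Final inspection = 29+13 = 42
Expected project duration μ = 42 days. Critical path: Plumbing rough-in → Painting → Trim work → Final inspection.

Variance along critical path = 5.444 + 4.000 + 0.111 + 1.000 = 10.556; σ = 3.249 days.
D = μ + z·σ = 42 + 2.326·3.249 = 49.6 days

49.6 days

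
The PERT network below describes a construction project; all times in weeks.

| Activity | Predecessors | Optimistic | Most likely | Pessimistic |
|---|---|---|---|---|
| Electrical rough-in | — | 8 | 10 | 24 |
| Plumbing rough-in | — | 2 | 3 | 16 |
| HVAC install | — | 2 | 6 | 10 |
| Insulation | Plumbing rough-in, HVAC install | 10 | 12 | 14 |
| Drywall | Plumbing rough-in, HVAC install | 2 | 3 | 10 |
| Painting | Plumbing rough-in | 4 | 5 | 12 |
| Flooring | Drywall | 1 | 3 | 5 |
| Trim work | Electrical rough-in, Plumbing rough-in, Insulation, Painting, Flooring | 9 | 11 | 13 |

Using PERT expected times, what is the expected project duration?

te_Electrical rough-in = (8 + 4·10 + 24)/6 = 72/6 = 12
te_Plumbing rough-in = (2 + 4·3 + 16)/6 = 30/6 = 5
te_HVAC install = (2 + 4·6 + 10)/6 = 36/6 = 6
te_Insulation = (10 + 4·12 + 14)/6 = 72/6 = 12
te_Drywall = (2 + 4·3 + 10)/6 = 24/6 = 4
te_Painting = (4 + 4·5 + 12)/6 = 36/6 = 6
te_Flooring = (1 + 4·3 + 5)/6 = 18/6 = 3
te_Trim work = (9 + 4·11 + 13)/6 = 66/6 = 11

Forward pass:
ES_Electrical rough-in = 0; EF_Electrical rough-in = 12
ES_Plumbing rough-in = 0; EF_Plumbing rough-in = 5
ES_HVAC install = 0; EF_HVAC install = 6
ES_Insulation = max(EF_Plumbing rough-in=5, EF_HVAC install=6) = 6; EF_Insulation = 6+12 = 18
ES_Drywall = max(EF_Plumbing rough-in=5, EF_HVAC install=6) = 6; EF_Drywall = 6+4 = 10
ES_Painting = 5; EF_Painting = 5+6 = 11
ES_Flooring = 10; EF_Flooring = 10+3 = 13
ES_Trim work = max(EF_Electrical rough-in=12, EF_Plumbing rough-in=5, EF_Insulation=18, EF_Painting=11, EF_Flooring=13) = 18; EF_Trim work = 18+11 = 29
Expected project duration μ = 29 weeks. Critical path: HVAC install → Insulation → Trim work.

29 weeks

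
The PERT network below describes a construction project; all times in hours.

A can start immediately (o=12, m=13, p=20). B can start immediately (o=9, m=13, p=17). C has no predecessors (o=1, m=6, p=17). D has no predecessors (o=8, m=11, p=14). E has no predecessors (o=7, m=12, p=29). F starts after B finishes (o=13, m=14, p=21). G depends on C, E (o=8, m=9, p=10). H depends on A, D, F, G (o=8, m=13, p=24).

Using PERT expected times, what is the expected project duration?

te_A = (12 + 4·13 + 20)/6 = 84/6 = 14
te_B = (9 + 4·13 + 17)/6 = 78/6 = 13
te_C = (1 + 4·6 + 17)/6 = 42/6 = 7
te_D = (8 + 4·11 + 14)/6 = 66/6 = 11
te_E = (7 + 4·12 + 29)/6 = 84/6 = 14
te_F = (13 + 4·14 + 21)/6 = 90/6 = 15
te_G = (8 + 4·9 + 10)/6 = 54/6 = 9
te_H = (8 + 4·13 + 24)/6 = 84/6 = 14

Forward pass:
ES_A = 0; EF_A = 14
ES_B = 0; EF_B = 13
ES_C = 0; EF_C = 7
ES_D = 0; EF_D = 11
ES_E = 0; EF_E = 14
ES_F = 13; EF_F = 13+15 = 28
ES_G = max(EF_C=7, EF_E=14) = 14; EF_G = 14+9 = 23
ES_H = max(EF_A=14, EF_D=11, EF_F=28, EF_G=23) = 28; EF_H = 28+14 = 42
Expected project duration μ = 42 hours. Critical path: B → F → H.

42 hours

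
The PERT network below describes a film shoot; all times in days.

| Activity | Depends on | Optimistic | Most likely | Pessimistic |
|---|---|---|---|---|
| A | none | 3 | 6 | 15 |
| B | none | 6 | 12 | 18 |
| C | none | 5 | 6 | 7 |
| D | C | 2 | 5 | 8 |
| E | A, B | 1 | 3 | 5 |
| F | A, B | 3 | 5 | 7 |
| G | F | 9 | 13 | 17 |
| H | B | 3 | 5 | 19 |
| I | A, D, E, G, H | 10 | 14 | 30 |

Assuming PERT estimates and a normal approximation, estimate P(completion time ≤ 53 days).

0.954

te_A = (3 + 4·6 + 15)/6 = 42/6 = 7; σ²_A = ((15−3)/6)² = 4.000
te_B = (6 + 4·12 + 18)/6 = 72/6 = 12; σ²_B = ((18−6)/6)² = 4.000
te_C = (5 + 4·6 + 7)/6 = 36/6 = 6; σ²_C = ((7−5)/6)² = 0.111
te_D = (2 + 4·5 + 8)/6 = 30/6 = 5; σ²_D = ((8−2)/6)² = 1.000
te_E = (1 + 4·3 + 5)/6 = 18/6 = 3; σ²_E = ((5−1)/6)² = 0.444
te_F = (3 + 4·5 + 7)/6 = 30/6 = 5; σ²_F = ((7−3)/6)² = 0.444
te_G = (9 + 4·13 + 17)/6 = 78/6 = 13; σ²_G = ((17−9)/6)² = 1.778
te_H = (3 + 4·5 + 19)/6 = 42/6 = 7; σ²_H = ((19−3)/6)² = 7.111
te_I = (10 + 4·14 + 30)/6 = 96/6 = 16; σ²_I = ((30−10)/6)² = 11.111

Forward pass:
ES_A = 0; EF_A = 7
ES_B = 0; EF_B = 12
ES_C = 0; EF_C = 6
ES_D = 6; EF_D = 6+5 = 11
ES_E = max(EF_A=7, EF_B=12) = 12; EF_E = 12+3 = 15
ES_F = max(EF_A=7, EF_B=12) = 12; EF_F = 12+5 = 17
ES_G = 17; EF_G = 17+13 = 30
ES_H = 12; EF_H = 12+7 = 19
ES_I = max(EF_A=7, EF_D=11, EF_E=15, EF_G=30, EF_H=19) = 30; EF_I = 30+16 = 46
Expected project duration μ = 46 days. Critical path: B → F → G → I.

Variance along critical path = 4.000 + 0.444 + 1.778 + 11.111 = 17.333; σ = √17.333 = 4.163 days.
Z = (53 − 46) / 4.163 = 1.681
P(T ≤ 53) = Φ(1.681) ≈ 0.954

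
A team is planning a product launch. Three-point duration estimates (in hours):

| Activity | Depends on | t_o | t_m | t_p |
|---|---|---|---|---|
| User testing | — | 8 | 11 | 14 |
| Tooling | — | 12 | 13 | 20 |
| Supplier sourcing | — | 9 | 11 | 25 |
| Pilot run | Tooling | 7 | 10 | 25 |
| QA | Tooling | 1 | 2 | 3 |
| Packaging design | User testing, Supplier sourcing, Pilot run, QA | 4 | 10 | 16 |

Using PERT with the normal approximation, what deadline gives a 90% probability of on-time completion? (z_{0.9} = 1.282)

te_User testing = (8 + 4·11 + 14)/6 = 66/6 = 11; σ²_User testing = ((14−8)/6)² = 1.000
te_Tooling = (12 + 4·13 + 20)/6 = 84/6 = 14; σ²_Tooling = ((20−12)/6)² = 1.778
te_Supplier sourcing = (9 + 4·11 + 25)/6 = 78/6 = 13; σ²_Supplier sourcing = ((25−9)/6)² = 7.111
te_Pilot run = (7 + 4·10 + 25)/6 = 72/6 = 12; σ²_Pilot run = ((25−7)/6)² = 9.000
te_QA = (1 + 4·2 + 3)/6 = 12/6 = 2; σ²_QA = ((3−1)/6)² = 0.111
te_Packaging design = (4 + 4·10 + 16)/6 = 60/6 = 10; σ²_Packaging design = ((16−4)/6)² = 4.000

Forward pass:
ES_User testing = 0; EF_User testing = 11
ES_Tooling = 0; EF_Tooling = 14
ES_Supplier sourcing = 0; EF_Supplier sourcing = 13
ES_Pilot run = 14; EF_Pilot run = 14+12 = 26
ES_QA = 14; EF_QA = 14+2 = 16
ES_Packaging design = max(EF_User testing=11, EF_Supplier sourcing=13, EF_Pilot run=26, EF_QA=16) = 26; EF_Packaging design = 26+10 = 36
Expected project duration μ = 36 hours. Critical path: Tooling → Pilot run → Packaging design.

Variance along critical path = 1.778 + 9.000 + 4.000 = 14.778; σ = 3.844 hours.
D = μ + z·σ = 36 + 1.282·3.844 = 40.9 hours

40.9 hours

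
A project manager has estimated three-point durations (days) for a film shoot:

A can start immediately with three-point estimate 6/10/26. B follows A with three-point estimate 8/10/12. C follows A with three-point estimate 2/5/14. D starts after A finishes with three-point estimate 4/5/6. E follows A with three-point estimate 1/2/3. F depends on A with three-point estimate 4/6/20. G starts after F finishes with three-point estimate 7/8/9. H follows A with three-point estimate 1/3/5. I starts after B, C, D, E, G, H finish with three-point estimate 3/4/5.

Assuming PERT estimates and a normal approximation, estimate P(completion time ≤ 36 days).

0.824

te_A = (6 + 4·10 + 26)/6 = 72/6 = 12; σ²_A = ((26−6)/6)² = 11.111
te_B = (8 + 4·10 + 12)/6 = 60/6 = 10; σ²_B = ((12−8)/6)² = 0.444
te_C = (2 + 4·5 + 14)/6 = 36/6 = 6; σ²_C = ((14−2)/6)² = 4.000
te_D = (4 + 4·5 + 6)/6 = 30/6 = 5; σ²_D = ((6−4)/6)² = 0.111
te_E = (1 + 4·2 + 3)/6 = 12/6 = 2; σ²_E = ((3−1)/6)² = 0.111
te_F = (4 + 4·6 + 20)/6 = 48/6 = 8; σ²_F = ((20−4)/6)² = 7.111
te_G = (7 + 4·8 + 9)/6 = 48/6 = 8; σ²_G = ((9−7)/6)² = 0.111
te_H = (1 + 4·3 + 5)/6 = 18/6 = 3; σ²_H = ((5−1)/6)² = 0.444
te_I = (3 + 4·4 + 5)/6 = 24/6 = 4; σ²_I = ((5−3)/6)² = 0.111

Forward pass:
ES_A = 0; EF_A = 12
ES_B = 12; EF_B = 12+10 = 22
ES_C = 12; EF_C = 12+6 = 18
ES_D = 12; EF_D = 12+5 = 17
ES_E = 12; EF_E = 12+2 = 14
ES_F = 12; EF_F = 12+8 = 20
ES_G = 20; EF_G = 20+8 = 28
ES_H = 12; EF_H = 12+3 = 15
ES_I = max(EF_B=22, EF_C=18, EF_D=17, EF_E=14, EF_G=28, EF_H=15) = 28; EF_I = 28+4 = 32
Expected project duration μ = 32 days. Critical path: A → F → G → I.

Variance along critical path = 11.111 + 7.111 + 0.111 + 0.111 = 18.444; σ = √18.444 = 4.295 days.
Z = (36 − 32) / 4.295 = 0.931
P(T ≤ 36) = Φ(0.931) ≈ 0.824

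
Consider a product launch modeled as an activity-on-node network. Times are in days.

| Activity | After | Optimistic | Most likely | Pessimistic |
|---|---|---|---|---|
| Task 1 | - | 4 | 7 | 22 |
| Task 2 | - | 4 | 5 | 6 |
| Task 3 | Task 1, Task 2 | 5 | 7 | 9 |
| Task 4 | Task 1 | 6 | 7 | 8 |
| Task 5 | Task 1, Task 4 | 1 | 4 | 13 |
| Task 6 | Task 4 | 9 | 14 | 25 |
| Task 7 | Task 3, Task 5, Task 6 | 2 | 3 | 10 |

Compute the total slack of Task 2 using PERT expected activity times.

19 days

te_Task 1 = (4 + 4·7 + 22)/6 = 54/6 = 9
te_Task 2 = (4 + 4·5 + 6)/6 = 30/6 = 5
te_Task 3 = (5 + 4·7 + 9)/6 = 42/6 = 7
te_Task 4 = (6 + 4·7 + 8)/6 = 42/6 = 7
te_Task 5 = (1 + 4·4 + 13)/6 = 30/6 = 5
te_Task 6 = (9 + 4·14 + 25)/6 = 90/6 = 15
te_Task 7 = (2 + 4·3 + 10)/6 = 24/6 = 4

Forward pass:
ES_Task 1 = 0; EF_Task 1 = 9
ES_Task 2 = 0; EF_Task 2 = 5
ES_Task 3 = max(EF_Task 1=9, EF_Task 2=5) = 9; EF_Task 3 = 9+7 = 16
ES_Task 4 = 9; EF_Task 4 = 9+7 = 16
ES_Task 5 = max(EF_Task 1=9, EF_Task 4=16) = 16; EF_Task 5 = 16+5 = 21
ES_Task 6 = 16; EF_Task 6 = 16+15 = 31
ES_Task 7 = max(EF_Task 3=16, EF_Task 5=21, EF_Task 6=31) = 31; EF_Task 7 = 31+4 = 35
Expected project duration μ = 35 days. Critical path: Task 1 → Task 4 → Task 6 → Task 7.

Backward pass:
LF_Task 7 = 35; LS_Task 7 = 35−4 = 31
LF_Task 6 = LS_Task 7 = 31; LS_Task 6 = 31−15 = 16
LF_Task 5 = LS_Task 7 = 31; LS_Task 5 = 31−5 = 26
LF_Task 4 = min(LS_Task 5=26, LS_Task 6=16) = 16; LS_Task 4 = 16−7 = 9
LF_Task 3 = LS_Task 7 = 31; LS_Task 3 = 31−7 = 24
LF_Task 2 = LS_Task 3 = 24; LS_Task 2 = 24−5 = 19
LF_Task 1 = min(LS_Task 3=24, LS_Task 4=9, LS_Task 5=26) = 9; LS_Task 1 = 9−9 = 0
Slack_Task 2 = LS_Task 2 − ES_Task 2 = 19 − 0 = 19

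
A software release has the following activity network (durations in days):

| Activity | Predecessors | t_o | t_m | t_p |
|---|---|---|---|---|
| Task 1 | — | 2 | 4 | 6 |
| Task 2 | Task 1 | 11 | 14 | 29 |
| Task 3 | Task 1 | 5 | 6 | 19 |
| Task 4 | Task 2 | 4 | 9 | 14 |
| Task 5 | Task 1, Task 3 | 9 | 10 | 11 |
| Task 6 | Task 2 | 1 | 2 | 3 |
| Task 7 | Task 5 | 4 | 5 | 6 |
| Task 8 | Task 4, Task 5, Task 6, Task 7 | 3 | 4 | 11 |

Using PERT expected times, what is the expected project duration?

34 days

te_Task 1 = (2 + 4·4 + 6)/6 = 24/6 = 4
te_Task 2 = (11 + 4·14 + 29)/6 = 96/6 = 16
te_Task 3 = (5 + 4·6 + 19)/6 = 48/6 = 8
te_Task 4 = (4 + 4·9 + 14)/6 = 54/6 = 9
te_Task 5 = (9 + 4·10 + 11)/6 = 60/6 = 10
te_Task 6 = (1 + 4·2 + 3)/6 = 12/6 = 2
te_Task 7 = (4 + 4·5 + 6)/6 = 30/6 = 5
te_Task 8 = (3 + 4·4 + 11)/6 = 30/6 = 5

Forward pass:
ES_Task 1 = 0; EF_Task 1 = 4
ES_Task 2 = 4; EF_Task 2 = 4+16 = 20
ES_Task 3 = 4; EF_Task 3 = 4+8 = 12
ES_Task 4 = 20; EF_Task 4 = 20+9 = 29
ES_Task 5 = max(EF_Task 1=4, EF_Task 3=12) = 12; EF_Task 5 = 12+10 = 22
ES_Task 6 = 20; EF_Task 6 = 20+2 = 22
ES_Task 7 = 22; EF_Task 7 = 22+5 = 27
ES_Task 8 = max(EF_Task 4=29, EF_Task 5=22, EF_Task 6=22, EF_Task 7=27) = 29; EF_Task 8 = 29+5 = 34
Expected project duration μ = 34 days. Critical path: Task 1 → Task 2 → Task 4 → Task 8.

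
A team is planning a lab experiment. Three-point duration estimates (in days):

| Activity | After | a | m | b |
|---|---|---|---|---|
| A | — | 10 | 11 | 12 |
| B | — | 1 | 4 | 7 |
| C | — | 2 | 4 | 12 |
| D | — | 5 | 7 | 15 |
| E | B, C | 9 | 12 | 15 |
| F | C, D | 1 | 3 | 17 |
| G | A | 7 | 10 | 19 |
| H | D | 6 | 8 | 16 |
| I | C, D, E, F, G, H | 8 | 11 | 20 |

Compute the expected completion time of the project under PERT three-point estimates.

34 days

te_A = (10 + 4·11 + 12)/6 = 66/6 = 11
te_B = (1 + 4·4 + 7)/6 = 24/6 = 4
te_C = (2 + 4·4 + 12)/6 = 30/6 = 5
te_D = (5 + 4·7 + 15)/6 = 48/6 = 8
te_E = (9 + 4·12 + 15)/6 = 72/6 = 12
te_F = (1 + 4·3 + 17)/6 = 30/6 = 5
te_G = (7 + 4·10 + 19)/6 = 66/6 = 11
te_H = (6 + 4·8 + 16)/6 = 54/6 = 9
te_I = (8 + 4·11 + 20)/6 = 72/6 = 12

Forward pass:
ES_A = 0; EF_A = 11
ES_B = 0; EF_B = 4
ES_C = 0; EF_C = 5
ES_D = 0; EF_D = 8
ES_E = max(EF_B=4, EF_C=5) = 5; EF_E = 5+12 = 17
ES_F = max(EF_C=5, EF_D=8) = 8; EF_F = 8+5 = 13
ES_G = 11; EF_G = 11+11 = 22
ES_H = 8; EF_H = 8+9 = 17
ES_I = max(EF_C=5, EF_D=8, EF_E=17, EF_F=13, EF_G=22, EF_H=17) = 22; EF_I = 22+12 = 34
Expected project duration μ = 34 days. Critical path: A → G → I.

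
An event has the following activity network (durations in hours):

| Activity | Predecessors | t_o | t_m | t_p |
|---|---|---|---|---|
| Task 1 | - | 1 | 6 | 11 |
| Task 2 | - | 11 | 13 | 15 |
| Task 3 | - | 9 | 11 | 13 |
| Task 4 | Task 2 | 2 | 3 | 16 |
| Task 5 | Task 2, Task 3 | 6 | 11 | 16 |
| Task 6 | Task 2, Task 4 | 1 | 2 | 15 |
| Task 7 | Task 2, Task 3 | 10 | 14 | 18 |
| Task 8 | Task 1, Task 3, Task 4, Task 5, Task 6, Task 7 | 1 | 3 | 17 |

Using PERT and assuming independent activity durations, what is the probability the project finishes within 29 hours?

te_Task 1 = (1 + 4·6 + 11)/6 = 36/6 = 6; σ²_Task 1 = ((11−1)/6)² = 2.778
te_Task 2 = (11 + 4·13 + 15)/6 = 78/6 = 13; σ²_Task 2 = ((15−11)/6)² = 0.444
te_Task 3 = (9 + 4·11 + 13)/6 = 66/6 = 11; σ²_Task 3 = ((13−9)/6)² = 0.444
te_Task 4 = (2 + 4·3 + 16)/6 = 30/6 = 5; σ²_Task 4 = ((16−2)/6)² = 5.444
te_Task 5 = (6 + 4·11 + 16)/6 = 66/6 = 11; σ²_Task 5 = ((16−6)/6)² = 2.778
te_Task 6 = (1 + 4·2 + 15)/6 = 24/6 = 4; σ²_Task 6 = ((15−1)/6)² = 5.444
te_Task 7 = (10 + 4·14 + 18)/6 = 84/6 = 14; σ²_Task 7 = ((18−10)/6)² = 1.778
te_Task 8 = (1 + 4·3 + 17)/6 = 30/6 = 5; σ²_Task 8 = ((17−1)/6)² = 7.111

Forward pass:
ES_Task 1 = 0; EF_Task 1 = 6
ES_Task 2 = 0; EF_Task 2 = 13
ES_Task 3 = 0; EF_Task 3 = 11
ES_Task 4 = 13; EF_Task 4 = 13+5 = 18
ES_Task 5 = max(EF_Task 2=13, EF_Task 3=11) = 13; EF_Task 5 = 13+11 = 24
ES_Task 6 = max(EF_Task 2=13, EF_Task 4=18) = 18; EF_Task 6 = 18+4 = 22
ES_Task 7 = max(EF_Task 2=13, EF_Task 3=11) = 13; EF_Task 7 = 13+14 = 27
ES_Task 8 = max(EF_Task 1=6, EF_Task 3=11, EF_Task 4=18, EF_Task 5=24, EF_Task 6=22, EF_Task 7=27) = 27; EF_Task 8 = 27+5 = 32
Expected project duration μ = 32 hours. Critical path: Task 2 → Task 7 → Task 8.

Variance along critical path = 0.444 + 1.778 + 7.111 = 9.333; σ = √9.333 = 3.055 hours.
Z = (29 − 32) / 3.055 = -0.982
P(T ≤ 29) = Φ(-0.982) ≈ 0.163

0.163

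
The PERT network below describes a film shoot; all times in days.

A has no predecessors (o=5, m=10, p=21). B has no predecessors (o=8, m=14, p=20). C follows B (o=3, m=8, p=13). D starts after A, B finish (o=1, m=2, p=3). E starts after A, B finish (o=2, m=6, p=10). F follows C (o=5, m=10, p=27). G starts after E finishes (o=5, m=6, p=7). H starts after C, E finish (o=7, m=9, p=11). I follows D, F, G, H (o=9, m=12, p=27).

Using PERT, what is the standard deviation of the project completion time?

5.41 days

te_A = (5 + 4·10 + 21)/6 = 66/6 = 11; σ²_A = ((21−5)/6)² = 7.111
te_B = (8 + 4·14 + 20)/6 = 84/6 = 14; σ²_B = ((20−8)/6)² = 4.000
te_C = (3 + 4·8 + 13)/6 = 48/6 = 8; σ²_C = ((13−3)/6)² = 2.778
te_D = (1 + 4·2 + 3)/6 = 12/6 = 2; σ²_D = ((3−1)/6)² = 0.111
te_E = (2 + 4·6 + 10)/6 = 36/6 = 6; σ²_E = ((10−2)/6)² = 1.778
te_F = (5 + 4·10 + 27)/6 = 72/6 = 12; σ²_F = ((27−5)/6)² = 13.444
te_G = (5 + 4·6 + 7)/6 = 36/6 = 6; σ²_G = ((7−5)/6)² = 0.111
te_H = (7 + 4·9 + 11)/6 = 54/6 = 9; σ²_H = ((11−7)/6)² = 0.444
te_I = (9 + 4·12 + 27)/6 = 84/6 = 14; σ²_I = ((27−9)/6)² = 9.000

Forward pass:
ES_A = 0; EF_A = 11
ES_B = 0; EF_B = 14
ES_C = 14; EF_C = 14+8 = 22
ES_D = max(EF_A=11, EF_B=14) = 14; EF_D = 14+2 = 16
ES_E = max(EF_A=11, EF_B=14) = 14; EF_E = 14+6 = 20
ES_F = 22; EF_F = 22+12 = 34
ES_G = 20; EF_G = 20+6 = 26
ES_H = max(EF_C=22, EF_E=20) = 22; EF_H = 22+9 = 31
ES_I = max(EF_D=16, EF_F=34, EF_G=26, EF_H=31) = 34; EF_I = 34+14 = 48
Expected project duration μ = 48 days. Critical path: B → C → F → I.

Variance along critical path = 4.000 + 2.778 + 13.444 + 9.000 = 29.222
σ = √29.222 = 5.406 days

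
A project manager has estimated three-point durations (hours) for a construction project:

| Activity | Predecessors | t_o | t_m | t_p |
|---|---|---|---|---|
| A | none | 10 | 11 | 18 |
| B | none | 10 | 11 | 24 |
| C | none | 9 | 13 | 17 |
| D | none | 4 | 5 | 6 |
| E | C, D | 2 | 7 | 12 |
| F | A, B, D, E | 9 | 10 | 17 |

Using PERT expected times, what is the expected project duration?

31 hours

te_A = (10 + 4·11 + 18)/6 = 72/6 = 12
te_B = (10 + 4·11 + 24)/6 = 78/6 = 13
te_C = (9 + 4·13 + 17)/6 = 78/6 = 13
te_D = (4 + 4·5 + 6)/6 = 30/6 = 5
te_E = (2 + 4·7 + 12)/6 = 42/6 = 7
te_F = (9 + 4·10 + 17)/6 = 66/6 = 11

Forward pass:
ES_A = 0; EF_A = 12
ES_B = 0; EF_B = 13
ES_C = 0; EF_C = 13
ES_D = 0; EF_D = 5
ES_E = max(EF_C=13, EF_D=5) = 13; EF_E = 13+7 = 20
ES_F = max(EF_A=12, EF_B=13, EF_D=5, EF_E=20) = 20; EF_F = 20+11 = 31
Expected project duration μ = 31 hours. Critical path: C → E → F.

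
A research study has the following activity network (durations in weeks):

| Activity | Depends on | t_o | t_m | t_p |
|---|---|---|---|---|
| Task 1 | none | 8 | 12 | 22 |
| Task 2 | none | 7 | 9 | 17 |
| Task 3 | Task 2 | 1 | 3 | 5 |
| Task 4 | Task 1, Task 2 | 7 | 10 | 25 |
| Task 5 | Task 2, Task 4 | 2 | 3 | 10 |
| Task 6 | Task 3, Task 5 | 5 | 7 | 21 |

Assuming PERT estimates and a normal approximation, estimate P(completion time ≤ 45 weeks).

0.926

te_Task 1 = (8 + 4·12 + 22)/6 = 78/6 = 13; σ²_Task 1 = ((22−8)/6)² = 5.444
te_Task 2 = (7 + 4·9 + 17)/6 = 60/6 = 10; σ²_Task 2 = ((17−7)/6)² = 2.778
te_Task 3 = (1 + 4·3 + 5)/6 = 18/6 = 3; σ²_Task 3 = ((5−1)/6)² = 0.444
te_Task 4 = (7 + 4·10 + 25)/6 = 72/6 = 12; σ²_Task 4 = ((25−7)/6)² = 9.000
te_Task 5 = (2 + 4·3 + 10)/6 = 24/6 = 4; σ²_Task 5 = ((10−2)/6)² = 1.778
te_Task 6 = (5 + 4·7 + 21)/6 = 54/6 = 9; σ²_Task 6 = ((21−5)/6)² = 7.111

Forward pass:
ES_Task 1 = 0; EF_Task 1 = 13
ES_Task 2 = 0; EF_Task 2 = 10
ES_Task 3 = 10; EF_Task 3 = 10+3 = 13
ES_Task 4 = max(EF_Task 1=13, EF_Task 2=10) = 13; EF_Task 4 = 13+12 = 25
ES_Task 5 = max(EF_Task 2=10, EF_Task 4=25) = 25; EF_Task 5 = 25+4 = 29
ES_Task 6 = max(EF_Task 3=13, EF_Task 5=29) = 29; EF_Task 6 = 29+9 = 38
Expected project duration μ = 38 weeks. Critical path: Task 1 → Task 4 → Task 5 → Task 6.

Variance along critical path = 5.444 + 9.000 + 1.778 + 7.111 = 23.333; σ = √23.333 = 4.830 weeks.
Z = (45 − 38) / 4.830 = 1.449
P(T ≤ 45) = Φ(1.449) ≈ 0.926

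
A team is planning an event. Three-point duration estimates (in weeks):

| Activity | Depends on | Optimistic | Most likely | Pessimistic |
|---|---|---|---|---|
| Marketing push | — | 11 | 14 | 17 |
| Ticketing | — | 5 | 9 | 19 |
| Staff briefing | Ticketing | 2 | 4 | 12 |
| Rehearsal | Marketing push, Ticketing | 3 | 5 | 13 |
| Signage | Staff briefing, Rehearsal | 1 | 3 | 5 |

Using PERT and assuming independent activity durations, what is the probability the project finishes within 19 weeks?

0.026

te_Marketing push = (11 + 4·14 + 17)/6 = 84/6 = 14; σ²_Marketing push = ((17−11)/6)² = 1.000
te_Ticketing = (5 + 4·9 + 19)/6 = 60/6 = 10; σ²_Ticketing = ((19−5)/6)² = 5.444
te_Staff briefing = (2 + 4·4 + 12)/6 = 30/6 = 5; σ²_Staff briefing = ((12−2)/6)² = 2.778
te_Rehearsal = (3 + 4·5 + 13)/6 = 36/6 = 6; σ²_Rehearsal = ((13−3)/6)² = 2.778
te_Signage = (1 + 4·3 + 5)/6 = 18/6 = 3; σ²_Signage = ((5−1)/6)² = 0.444

Forward pass:
ES_Marketing push = 0; EF_Marketing push = 14
ES_Ticketing = 0; EF_Ticketing = 10
ES_Staff briefing = 10; EF_Staff briefing = 10+5 = 15
ES_Rehearsal = max(EF_Marketing push=14, EF_Ticketing=10) = 14; EF_Rehearsal = 14+6 = 20
ES_Signage = max(EF_Staff briefing=15, EF_Rehearsal=20) = 20; EF_Signage = 20+3 = 23
Expected project duration μ = 23 weeks. Critical path: Marketing push → Rehearsal → Signage.

Variance along critical path = 1.000 + 2.778 + 0.444 = 4.222; σ = √4.222 = 2.055 weeks.
Z = (19 − 23) / 2.055 = -1.947
P(T ≤ 19) = Φ(-1.947) ≈ 0.026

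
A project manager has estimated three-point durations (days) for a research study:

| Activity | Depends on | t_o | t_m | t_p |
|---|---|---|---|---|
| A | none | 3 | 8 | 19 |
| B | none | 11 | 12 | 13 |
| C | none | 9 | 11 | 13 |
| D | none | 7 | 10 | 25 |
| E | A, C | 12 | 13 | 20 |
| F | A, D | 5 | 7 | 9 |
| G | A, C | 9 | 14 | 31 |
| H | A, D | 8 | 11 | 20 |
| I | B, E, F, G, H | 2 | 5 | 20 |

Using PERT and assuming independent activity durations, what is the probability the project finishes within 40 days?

0.895

te_A = (3 + 4·8 + 19)/6 = 54/6 = 9; σ²_A = ((19−3)/6)² = 7.111
te_B = (11 + 4·12 + 13)/6 = 72/6 = 12; σ²_B = ((13−11)/6)² = 0.111
te_C = (9 + 4·11 + 13)/6 = 66/6 = 11; σ²_C = ((13−9)/6)² = 0.444
te_D = (7 + 4·10 + 25)/6 = 72/6 = 12; σ²_D = ((25−7)/6)² = 9.000
te_E = (12 + 4·13 + 20)/6 = 84/6 = 14; σ²_E = ((20−12)/6)² = 1.778
te_F = (5 + 4·7 + 9)/6 = 42/6 = 7; σ²_F = ((9−5)/6)² = 0.444
te_G = (9 + 4·14 + 31)/6 = 96/6 = 16; σ²_G = ((31−9)/6)² = 13.444
te_H = (8 + 4·11 + 20)/6 = 72/6 = 12; σ²_H = ((20−8)/6)² = 4.000
te_I = (2 + 4·5 + 20)/6 = 42/6 = 7; σ²_I = ((20−2)/6)² = 9.000

Forward pass:
ES_A = 0; EF_A = 9
ES_B = 0; EF_B = 12
ES_C = 0; EF_C = 11
ES_D = 0; EF_D = 12
ES_E = max(EF_A=9, EF_C=11) = 11; EF_E = 11+14 = 25
ES_F = max(EF_A=9, EF_D=12) = 12; EF_F = 12+7 = 19
ES_G = max(EF_A=9, EF_C=11) = 11; EF_G = 11+16 = 27
ES_H = max(EF_A=9, EF_D=12) = 12; EF_H = 12+12 = 24
ES_I = max(EF_B=12, EF_E=25, EF_F=19, EF_G=27, EF_H=24) = 27; EF_I = 27+7 = 34
Expected project duration μ = 34 days. Critical path: C → G → I.

Variance along critical path = 0.444 + 13.444 + 9.000 = 22.889; σ = √22.889 = 4.784 days.
Z = (40 − 34) / 4.784 = 1.254
P(T ≤ 40) = Φ(1.254) ≈ 0.895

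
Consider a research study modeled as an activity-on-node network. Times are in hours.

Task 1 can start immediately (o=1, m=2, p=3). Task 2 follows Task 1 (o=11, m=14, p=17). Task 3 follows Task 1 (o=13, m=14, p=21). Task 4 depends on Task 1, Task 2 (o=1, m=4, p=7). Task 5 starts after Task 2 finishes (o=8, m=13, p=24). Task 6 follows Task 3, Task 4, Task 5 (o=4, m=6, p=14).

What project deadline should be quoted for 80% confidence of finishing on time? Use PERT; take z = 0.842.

39.8 hours

te_Task 1 = (1 + 4·2 + 3)/6 = 12/6 = 2; σ²_Task 1 = ((3−1)/6)² = 0.111
te_Task 2 = (11 + 4·14 + 17)/6 = 84/6 = 14; σ²_Task 2 = ((17−11)/6)² = 1.000
te_Task 3 = (13 + 4·14 + 21)/6 = 90/6 = 15; σ²_Task 3 = ((21−13)/6)² = 1.778
te_Task 4 = (1 + 4·4 + 7)/6 = 24/6 = 4; σ²_Task 4 = ((7−1)/6)² = 1.000
te_Task 5 = (8 + 4·13 + 24)/6 = 84/6 = 14; σ²_Task 5 = ((24−8)/6)² = 7.111
te_Task 6 = (4 + 4·6 + 14)/6 = 42/6 = 7; σ²_Task 6 = ((14−4)/6)² = 2.778

Forward pass:
ES_Task 1 = 0; EF_Task 1 = 2
ES_Task 2 = 2; EF_Task 2 = 2+14 = 16
ES_Task 3 = 2; EF_Task 3 = 2+15 = 17
ES_Task 4 = max(EF_Task 1=2, EF_Task 2=16) = 16; EF_Task 4 = 16+4 = 20
ES_Task 5 = 16; EF_Task 5 = 16+14 = 30
ES_Task 6 = max(EF_Task 3=17, EF_Task 4=20, EF_Task 5=30) = 30; EF_Task 6 = 30+7 = 37
Expected project duration μ = 37 hours. Critical path: Task 1 → Task 2 → Task 5 → Task 6.

Variance along critical path = 0.111 + 1.000 + 7.111 + 2.778 = 11.000; σ = 3.317 hours.
D = μ + z·σ = 37 + 0.842·3.317 = 39.8 hours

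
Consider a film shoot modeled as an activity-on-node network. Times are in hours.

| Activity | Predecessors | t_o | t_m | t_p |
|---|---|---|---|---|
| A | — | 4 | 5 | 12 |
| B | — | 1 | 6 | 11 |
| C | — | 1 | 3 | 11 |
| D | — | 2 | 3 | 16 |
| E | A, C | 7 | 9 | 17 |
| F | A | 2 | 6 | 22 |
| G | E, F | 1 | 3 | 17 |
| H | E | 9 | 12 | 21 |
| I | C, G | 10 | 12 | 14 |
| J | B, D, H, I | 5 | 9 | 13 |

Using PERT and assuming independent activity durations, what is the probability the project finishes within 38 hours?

0.142

te_A = (4 + 4·5 + 12)/6 = 36/6 = 6; σ²_A = ((12−4)/6)² = 1.778
te_B = (1 + 4·6 + 11)/6 = 36/6 = 6; σ²_B = ((11−1)/6)² = 2.778
te_C = (1 + 4·3 + 11)/6 = 24/6 = 4; σ²_C = ((11−1)/6)² = 2.778
te_D = (2 + 4·3 + 16)/6 = 30/6 = 5; σ²_D = ((16−2)/6)² = 5.444
te_E = (7 + 4·9 + 17)/6 = 60/6 = 10; σ²_E = ((17−7)/6)² = 2.778
te_F = (2 + 4·6 + 22)/6 = 48/6 = 8; σ²_F = ((22−2)/6)² = 11.111
te_G = (1 + 4·3 + 17)/6 = 30/6 = 5; σ²_G = ((17−1)/6)² = 7.111
te_H = (9 + 4·12 + 21)/6 = 78/6 = 13; σ²_H = ((21−9)/6)² = 4.000
te_I = (10 + 4·12 + 14)/6 = 72/6 = 12; σ²_I = ((14−10)/6)² = 0.444
te_J = (5 + 4·9 + 13)/6 = 54/6 = 9; σ²_J = ((13−5)/6)² = 1.778

Forward pass:
ES_A = 0; EF_A = 6
ES_B = 0; EF_B = 6
ES_C = 0; EF_C = 4
ES_D = 0; EF_D = 5
ES_E = max(EF_A=6, EF_C=4) = 6; EF_E = 6+10 = 16
ES_F = 6; EF_F = 6+8 = 14
ES_G = max(EF_E=16, EF_F=14) = 16; EF_G = 16+5 = 21
ES_H = 16; EF_H = 16+13 = 29
ES_I = max(EF_C=4, EF_G=21) = 21; EF_I = 21+12 = 33
ES_J = max(EF_B=6, EF_D=5, EF_H=29, EF_I=33) = 33; EF_J = 33+9 = 42
Expected project duration μ = 42 hours. Critical path: A → E → G → I → J.

Variance along critical path = 1.778 + 2.778 + 7.111 + 0.444 + 1.778 = 13.889; σ = √13.889 = 3.727 hours.
Z = (38 − 42) / 3.727 = -1.073
P(T ≤ 38) = Φ(-1.073) ≈ 0.142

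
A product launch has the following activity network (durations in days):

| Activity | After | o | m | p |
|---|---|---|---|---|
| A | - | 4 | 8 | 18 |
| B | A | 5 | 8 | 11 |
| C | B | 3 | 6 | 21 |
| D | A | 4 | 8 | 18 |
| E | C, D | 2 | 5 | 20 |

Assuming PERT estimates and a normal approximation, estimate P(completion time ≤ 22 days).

0.022

te_A = (4 + 4·8 + 18)/6 = 54/6 = 9; σ²_A = ((18−4)/6)² = 5.444
te_B = (5 + 4·8 + 11)/6 = 48/6 = 8; σ²_B = ((11−5)/6)² = 1.000
te_C = (3 + 4·6 + 21)/6 = 48/6 = 8; σ²_C = ((21−3)/6)² = 9.000
te_D = (4 + 4·8 + 18)/6 = 54/6 = 9; σ²_D = ((18−4)/6)² = 5.444
te_E = (2 + 4·5 + 20)/6 = 42/6 = 7; σ²_E = ((20−2)/6)² = 9.000

Forward pass:
ES_A = 0; EF_A = 9
ES_B = 9; EF_B = 9+8 = 17
ES_C = 17; EF_C = 17+8 = 25
ES_D = 9; EF_D = 9+9 = 18
ES_E = max(EF_C=25, EF_D=18) = 25; EF_E = 25+7 = 32
Expected project duration μ = 32 days. Critical path: A → B → C → E.

Variance along critical path = 5.444 + 1.000 + 9.000 + 9.000 = 24.444; σ = √24.444 = 4.944 days.
Z = (22 − 32) / 4.944 = -2.023
P(T ≤ 22) = Φ(-2.023) ≈ 0.022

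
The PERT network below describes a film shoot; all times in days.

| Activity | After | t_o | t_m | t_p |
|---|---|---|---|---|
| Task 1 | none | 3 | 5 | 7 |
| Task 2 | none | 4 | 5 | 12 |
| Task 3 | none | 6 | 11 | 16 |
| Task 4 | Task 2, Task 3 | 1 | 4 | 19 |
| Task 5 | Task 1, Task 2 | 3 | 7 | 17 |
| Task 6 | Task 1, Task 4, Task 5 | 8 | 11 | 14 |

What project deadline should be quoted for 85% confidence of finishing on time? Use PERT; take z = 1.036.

te_Task 1 = (3 + 4·5 + 7)/6 = 30/6 = 5; σ²_Task 1 = ((7−3)/6)² = 0.444
te_Task 2 = (4 + 4·5 + 12)/6 = 36/6 = 6; σ²_Task 2 = ((12−4)/6)² = 1.778
te_Task 3 = (6 + 4·11 + 16)/6 = 66/6 = 11; σ²_Task 3 = ((16−6)/6)² = 2.778
te_Task 4 = (1 + 4·4 + 19)/6 = 36/6 = 6; σ²_Task 4 = ((19−1)/6)² = 9.000
te_Task 5 = (3 + 4·7 + 17)/6 = 48/6 = 8; σ²_Task 5 = ((17−3)/6)² = 5.444
te_Task 6 = (8 + 4·11 + 14)/6 = 66/6 = 11; σ²_Task 6 = ((14−8)/6)² = 1.000

Forward pass:
ES_Task 1 = 0; EF_Task 1 = 5
ES_Task 2 = 0; EF_Task 2 = 6
ES_Task 3 = 0; EF_Task 3 = 11
ES_Task 4 = max(EF_Task 2=6, EF_Task 3=11) = 11; EF_Task 4 = 11+6 = 17
ES_Task 5 = max(EF_Task 1=5, EF_Task 2=6) = 6; EF_Task 5 = 6+8 = 14
ES_Task 6 = max(EF_Task 1=5, EF_Task 4=17, EF_Task 5=14) = 17; EF_Task 6 = 17+11 = 28
Expected project duration μ = 28 days. Critical path: Task 3 → Task 4 → Task 6.

Variance along critical path = 2.778 + 9.000 + 1.000 = 12.778; σ = 3.575 days.
D = μ + z·σ = 28 + 1.036·3.575 = 31.7 days

31.7 days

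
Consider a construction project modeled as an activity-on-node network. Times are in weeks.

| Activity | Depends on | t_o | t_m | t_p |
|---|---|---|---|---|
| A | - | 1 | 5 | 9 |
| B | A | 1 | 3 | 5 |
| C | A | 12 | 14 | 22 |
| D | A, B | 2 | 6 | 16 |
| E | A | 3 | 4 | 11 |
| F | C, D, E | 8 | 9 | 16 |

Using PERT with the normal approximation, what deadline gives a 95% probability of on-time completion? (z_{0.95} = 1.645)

te_A = (1 + 4·5 + 9)/6 = 30/6 = 5; σ²_A = ((9−1)/6)² = 1.778
te_B = (1 + 4·3 + 5)/6 = 18/6 = 3; σ²_B = ((5−1)/6)² = 0.444
te_C = (12 + 4·14 + 22)/6 = 90/6 = 15; σ²_C = ((22−12)/6)² = 2.778
te_D = (2 + 4·6 + 16)/6 = 42/6 = 7; σ²_D = ((16−2)/6)² = 5.444
te_E = (3 + 4·4 + 11)/6 = 30/6 = 5; σ²_E = ((11−3)/6)² = 1.778
te_F = (8 + 4·9 + 16)/6 = 60/6 = 10; σ²_F = ((16−8)/6)² = 1.778

Forward pass:
ES_A = 0; EF_A = 5
ES_B = 5; EF_B = 5+3 = 8
ES_C = 5; EF_C = 5+15 = 20
ES_D = max(EF_A=5, EF_B=8) = 8; EF_D = 8+7 = 15
ES_E = 5; EF_E = 5+5 = 10
ES_F = max(EF_C=20, EF_D=15, EF_E=10) = 20; EF_F = 20+10 = 30
Expected project duration μ = 30 weeks. Critical path: A → C → F.

Variance along critical path = 1.778 + 2.778 + 1.778 = 6.333; σ = 2.517 weeks.
D = μ + z·σ = 30 + 1.645·2.517 = 34.1 weeks

34.1 weeks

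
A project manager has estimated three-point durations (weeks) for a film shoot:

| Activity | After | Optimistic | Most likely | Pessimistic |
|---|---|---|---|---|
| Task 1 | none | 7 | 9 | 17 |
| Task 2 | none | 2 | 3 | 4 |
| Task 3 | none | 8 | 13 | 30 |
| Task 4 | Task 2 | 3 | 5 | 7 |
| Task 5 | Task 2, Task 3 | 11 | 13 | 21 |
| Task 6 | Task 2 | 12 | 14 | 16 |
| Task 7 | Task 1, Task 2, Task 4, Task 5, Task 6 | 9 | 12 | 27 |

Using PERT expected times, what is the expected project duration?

te_Task 1 = (7 + 4·9 + 17)/6 = 60/6 = 10
te_Task 2 = (2 + 4·3 + 4)/6 = 18/6 = 3
te_Task 3 = (8 + 4·13 + 30)/6 = 90/6 = 15
te_Task 4 = (3 + 4·5 + 7)/6 = 30/6 = 5
te_Task 5 = (11 + 4·13 + 21)/6 = 84/6 = 14
te_Task 6 = (12 + 4·14 + 16)/6 = 84/6 = 14
te_Task 7 = (9 + 4·12 + 27)/6 = 84/6 = 14

Forward pass:
ES_Task 1 = 0; EF_Task 1 = 10
ES_Task 2 = 0; EF_Task 2 = 3
ES_Task 3 = 0; EF_Task 3 = 15
ES_Task 4 = 3; EF_Task 4 = 3+5 = 8
ES_Task 5 = max(EF_Task 2=3, EF_Task 3=15) = 15; EF_Task 5 = 15+14 = 29
ES_Task 6 = 3; EF_Task 6 = 3+14 = 17
ES_Task 7 = max(EF_Task 1=10, EF_Task 2=3, EF_Task 4=8, EF_Task 5=29, EF_Task 6=17) = 29; EF_Task 7 = 29+14 = 43
Expected project duration μ = 43 weeks. Critical path: Task 3 → Task 5 → Task 7.

43 weeks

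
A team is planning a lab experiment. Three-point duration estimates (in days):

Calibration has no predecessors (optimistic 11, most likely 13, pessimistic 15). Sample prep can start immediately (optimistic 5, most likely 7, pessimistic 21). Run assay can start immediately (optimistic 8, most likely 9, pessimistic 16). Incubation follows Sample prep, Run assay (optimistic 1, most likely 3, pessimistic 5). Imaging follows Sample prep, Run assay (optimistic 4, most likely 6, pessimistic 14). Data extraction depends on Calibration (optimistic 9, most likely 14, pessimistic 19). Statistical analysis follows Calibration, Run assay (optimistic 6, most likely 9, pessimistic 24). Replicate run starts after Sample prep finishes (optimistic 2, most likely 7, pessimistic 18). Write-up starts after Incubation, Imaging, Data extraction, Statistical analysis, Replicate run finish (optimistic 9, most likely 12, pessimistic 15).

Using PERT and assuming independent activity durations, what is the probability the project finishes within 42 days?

te_Calibration = (11 + 4·13 + 15)/6 = 78/6 = 13; σ²_Calibration = ((15−11)/6)² = 0.444
te_Sample prep = (5 + 4·7 + 21)/6 = 54/6 = 9; σ²_Sample prep = ((21−5)/6)² = 7.111
te_Run assay = (8 + 4·9 + 16)/6 = 60/6 = 10; σ²_Run assay = ((16−8)/6)² = 1.778
te_Incubation = (1 + 4·3 + 5)/6 = 18/6 = 3; σ²_Incubation = ((5−1)/6)² = 0.444
te_Imaging = (4 + 4·6 + 14)/6 = 42/6 = 7; σ²_Imaging = ((14−4)/6)² = 2.778
te_Data extraction = (9 + 4·14 + 19)/6 = 84/6 = 14; σ²_Data extraction = ((19−9)/6)² = 2.778
te_Statistical analysis = (6 + 4·9 + 24)/6 = 66/6 = 11; σ²_Statistical analysis = ((24−6)/6)² = 9.000
te_Replicate run = (2 + 4·7 + 18)/6 = 48/6 = 8; σ²_Replicate run = ((18−2)/6)² = 7.111
te_Write-up = (9 + 4·12 + 15)/6 = 72/6 = 12; σ²_Write-up = ((15−9)/6)² = 1.000

Forward pass:
ES_Calibration = 0; EF_Calibration = 13
ES_Sample prep = 0; EF_Sample prep = 9
ES_Run assay = 0; EF_Run assay = 10
ES_Incubation = max(EF_Sample prep=9, EF_Run assay=10) = 10; EF_Incubation = 10+3 = 13
ES_Imaging = max(EF_Sample prep=9, EF_Run assay=10) = 10; EF_Imaging = 10+7 = 17
ES_Data extraction = 13; EF_Data extraction = 13+14 = 27
ES_Statistical analysis = max(EF_Calibration=13, EF_Run assay=10) = 13; EF_Statistical analysis = 13+11 = 24
ES_Replicate run = 9; EF_Replicate run = 9+8 = 17
ES_Write-up = max(EF_Incubation=13, EF_Imaging=17, EF_Data extraction=27, EF_Statistical analysis=24, EF_Replicate run=17) = 27; EF_Write-up = 27+12 = 39
Expected project duration μ = 39 days. Critical path: Calibration → Data extraction → Write-up.

Variance along critical path = 0.444 + 2.778 + 1.000 = 4.222; σ = √4.222 = 2.055 days.
Z = (42 − 39) / 2.055 = 1.460
P(T ≤ 42) = Φ(1.460) ≈ 0.928

0.928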